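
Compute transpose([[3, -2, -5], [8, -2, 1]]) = [[3, 8], [-2, -2], [-5, 1]]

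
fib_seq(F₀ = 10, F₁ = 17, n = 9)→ [10, 17, 27, 44, 71, 115, 186, 301, 487]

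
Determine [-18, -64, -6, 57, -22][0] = -18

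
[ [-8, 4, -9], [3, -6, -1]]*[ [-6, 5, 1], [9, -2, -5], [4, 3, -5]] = [[48, -75, 17], [-76, 24, 38]]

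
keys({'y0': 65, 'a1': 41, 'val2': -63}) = ['y0', 'a1', 'val2']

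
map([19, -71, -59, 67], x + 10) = [29, -61, -49, 77]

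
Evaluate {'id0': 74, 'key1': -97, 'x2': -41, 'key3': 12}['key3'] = 12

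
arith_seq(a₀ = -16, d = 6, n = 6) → [-16, -10, -4, 2, 8, 14]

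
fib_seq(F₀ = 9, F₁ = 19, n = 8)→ [9, 19, 28, 47, 75, 122, 197, 319]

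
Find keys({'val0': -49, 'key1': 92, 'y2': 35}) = ['val0', 'key1', 'y2']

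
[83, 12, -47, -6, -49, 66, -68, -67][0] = 83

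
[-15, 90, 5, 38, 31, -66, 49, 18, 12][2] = 5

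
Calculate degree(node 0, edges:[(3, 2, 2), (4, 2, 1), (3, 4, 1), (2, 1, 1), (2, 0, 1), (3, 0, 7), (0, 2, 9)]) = incident: (2,0), (3,0), (0,2)
= 3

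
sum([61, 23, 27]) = 111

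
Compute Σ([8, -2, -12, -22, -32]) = -60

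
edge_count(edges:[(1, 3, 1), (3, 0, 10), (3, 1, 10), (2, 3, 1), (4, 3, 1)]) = 5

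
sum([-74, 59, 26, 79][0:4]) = slice → [-74, 59, 26, 79]
(-74) + 59 + 26 + 79
= 90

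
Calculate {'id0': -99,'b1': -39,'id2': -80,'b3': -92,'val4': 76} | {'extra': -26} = {'id0': -99, 'b1': -39, 'id2': -80, 'b3': -92, 'val4': 76, 'extra': -26}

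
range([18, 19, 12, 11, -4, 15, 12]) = 23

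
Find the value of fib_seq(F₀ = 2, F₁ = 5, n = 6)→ F_2 = F_1 + F_0 = 7
F_3 = F_2 + F_1 = 12
F_4 = F_3 + F_2 = 19
...
= [2, 5, 7, 12, 19, 31]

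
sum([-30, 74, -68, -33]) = -57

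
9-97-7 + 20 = -75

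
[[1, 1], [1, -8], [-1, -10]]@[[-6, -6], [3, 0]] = [[-3, -6], [-30, -6], [-24, 6]]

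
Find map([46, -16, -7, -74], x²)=[2116, 256, 49, 5476]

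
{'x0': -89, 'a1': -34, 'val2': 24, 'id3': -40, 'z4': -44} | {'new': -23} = {'x0': -89, 'a1': -34, 'val2': 24, 'id3': -40, 'z4': -44, 'new': -23}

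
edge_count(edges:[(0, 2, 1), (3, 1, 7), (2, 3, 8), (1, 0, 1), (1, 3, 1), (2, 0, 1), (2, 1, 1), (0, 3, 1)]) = 8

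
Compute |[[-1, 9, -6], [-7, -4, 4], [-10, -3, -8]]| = -794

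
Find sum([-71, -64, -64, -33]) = (-71) + (-64) + (-64) + (-33)
= -232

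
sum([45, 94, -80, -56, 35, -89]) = 45 + 94 + (-80) + (-56) + 35 + (-89)
= -51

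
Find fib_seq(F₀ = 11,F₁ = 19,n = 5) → F_2 = F_1 + F_0 = 30
F_3 = F_2 + F_1 = 49
F_4 = F_3 + F_2 = 79
= [11, 19, 30, 49, 79]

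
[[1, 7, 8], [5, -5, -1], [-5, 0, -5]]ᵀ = [[1, 5, -5], [7, -5, 0], [8, -1, -5]]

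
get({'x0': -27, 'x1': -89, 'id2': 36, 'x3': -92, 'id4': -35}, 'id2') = 36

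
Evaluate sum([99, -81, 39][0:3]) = slice → [99, -81, 39]
99 + (-81) + 39
= 57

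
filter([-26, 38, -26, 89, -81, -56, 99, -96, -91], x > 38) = keep x where x > 38: -26✗, 38✗, -26✗, 89✓, -81✗, -56✗, 99✓, -96✗, -91✗
= [89, 99]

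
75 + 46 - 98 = 23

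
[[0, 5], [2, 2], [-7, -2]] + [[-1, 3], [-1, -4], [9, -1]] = [[-1, 8], [1, -2], [2, -3]]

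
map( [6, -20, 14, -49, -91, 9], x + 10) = [16, -10, 24, -39, -81, 19]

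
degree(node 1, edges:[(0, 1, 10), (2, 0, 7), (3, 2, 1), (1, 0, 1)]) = 2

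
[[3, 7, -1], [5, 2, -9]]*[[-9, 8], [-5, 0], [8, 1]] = C[0][0] = (3)*(-9) + (7)*(-5) + (-1)*(8) = -70
C[0][1] = (3)*(8) + (7)*(0) + (-1)*(1) = 23
C[1][0] = (5)*(-9) + (2)*(-5) + (-9)*(8) = -127
C[1][1] = (5)*(8) + (2)*(0) + (-9)*(1) = 31
= [[-70, 23], [-127, 31]]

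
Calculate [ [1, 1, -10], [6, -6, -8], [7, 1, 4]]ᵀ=[[1, 6, 7], [1, -6, 1], [-10, -8, 4]]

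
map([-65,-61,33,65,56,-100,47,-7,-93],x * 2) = -65*2=-130, -61*2=-122, 33*2=66, 65*2=130, 56*2=112, -100*2=-200, 47*2=94, -7*2=-14, -93*2=-186
= [-130, -122, 66, 130, 112, -200, 94, -14, -186]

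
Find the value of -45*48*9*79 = -1535760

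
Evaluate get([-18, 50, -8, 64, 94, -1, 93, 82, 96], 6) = 93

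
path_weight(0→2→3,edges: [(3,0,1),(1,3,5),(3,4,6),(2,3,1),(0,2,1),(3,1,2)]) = 2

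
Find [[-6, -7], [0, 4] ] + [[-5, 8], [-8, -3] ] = [[-11, 1], [-8, 1]]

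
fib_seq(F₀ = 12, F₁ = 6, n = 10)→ [12, 6, 18, 24, 42, 66, 108, 174, 282, 456]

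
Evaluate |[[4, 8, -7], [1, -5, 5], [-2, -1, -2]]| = 73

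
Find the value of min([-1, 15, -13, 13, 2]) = -13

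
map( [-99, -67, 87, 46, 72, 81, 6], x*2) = -99*2=-198, -67*2=-134, 87*2=174, 46*2=92, 72*2=144, 81*2=162, 6*2=12
= [-198, -134, 174, 92, 144, 162, 12]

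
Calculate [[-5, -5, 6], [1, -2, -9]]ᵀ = [[-5, 1], [-5, -2], [6, -9]]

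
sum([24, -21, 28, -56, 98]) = 73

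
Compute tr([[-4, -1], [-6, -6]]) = diagonal: (-4) + (-6)
= -10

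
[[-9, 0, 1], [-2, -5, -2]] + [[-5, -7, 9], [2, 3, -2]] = [[-14, -7, 10], [0, -2, -4]]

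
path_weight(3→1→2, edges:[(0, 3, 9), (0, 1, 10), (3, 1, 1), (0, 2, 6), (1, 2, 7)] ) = w(3→1)=1 + w(1→2)=7
= 8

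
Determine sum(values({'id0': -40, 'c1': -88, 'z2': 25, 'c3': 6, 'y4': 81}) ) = -16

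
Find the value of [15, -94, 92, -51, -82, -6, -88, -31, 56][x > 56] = [92]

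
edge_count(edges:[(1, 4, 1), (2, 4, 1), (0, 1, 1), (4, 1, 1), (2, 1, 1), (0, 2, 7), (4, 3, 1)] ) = 7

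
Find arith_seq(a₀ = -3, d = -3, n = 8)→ a_0 = -3 + 0*-3 = -3
a_1 = -3 + 1*-3 = -6
a_2 = -3 + 2*-3 = -9
...
= [-3, -6, -9, -12, -15, -18, -21, -24]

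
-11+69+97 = 155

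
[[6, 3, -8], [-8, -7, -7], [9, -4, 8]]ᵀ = [[6, -8, 9], [3, -7, -4], [-8, -7, 8]]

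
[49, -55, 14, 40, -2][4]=-2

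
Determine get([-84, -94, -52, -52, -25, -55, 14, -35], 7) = -35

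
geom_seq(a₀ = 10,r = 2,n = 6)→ [10, 20, 40, 80, 160, 320]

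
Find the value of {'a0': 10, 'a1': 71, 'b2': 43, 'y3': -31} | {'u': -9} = {'a0': 10, 'a1': 71, 'b2': 43, 'y3': -31, 'u': -9}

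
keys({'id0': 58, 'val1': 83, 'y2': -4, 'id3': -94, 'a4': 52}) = ['id0', 'val1', 'y2', 'id3', 'a4']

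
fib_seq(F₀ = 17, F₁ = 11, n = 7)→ [17, 11, 28, 39, 67, 106, 173]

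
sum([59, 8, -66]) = 59 + 8 + (-66)
= 1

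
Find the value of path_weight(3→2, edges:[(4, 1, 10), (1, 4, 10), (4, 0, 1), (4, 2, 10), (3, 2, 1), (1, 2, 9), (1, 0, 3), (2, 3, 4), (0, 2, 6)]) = w(3→2)=1
= 1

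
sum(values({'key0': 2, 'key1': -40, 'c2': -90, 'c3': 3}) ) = -125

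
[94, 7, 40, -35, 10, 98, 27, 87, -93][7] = 87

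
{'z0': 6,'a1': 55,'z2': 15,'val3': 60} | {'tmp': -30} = {'z0': 6, 'a1': 55, 'z2': 15, 'val3': 60, 'tmp': -30}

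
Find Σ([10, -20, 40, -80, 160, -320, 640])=10 + -20 + 40 + -80 + 160 + -320 + 640
= 430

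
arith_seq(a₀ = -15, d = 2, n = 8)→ a_0 = -15 + 0*2 = -15
a_1 = -15 + 1*2 = -13
a_2 = -15 + 2*2 = -11
...
= [-15, -13, -11, -9, -7, -5, -3, -1]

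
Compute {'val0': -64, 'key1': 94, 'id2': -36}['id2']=-36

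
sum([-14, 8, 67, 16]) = 77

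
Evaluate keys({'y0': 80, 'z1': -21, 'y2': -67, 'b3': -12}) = ['y0', 'z1', 'y2', 'b3']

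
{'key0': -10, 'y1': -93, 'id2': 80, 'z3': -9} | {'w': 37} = {'key0': -10, 'y1': -93, 'id2': 80, 'z3': -9, 'w': 37}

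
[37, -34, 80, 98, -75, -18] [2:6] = [80, 98, -75, -18]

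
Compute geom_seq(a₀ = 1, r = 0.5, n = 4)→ a_0 = 1*0.5^0 = 1.0
a_1 = 1*0.5^1 = 0.5
a_2 = 1*0.5^2 = 0.25
...
= [1.0, 0.5, 0.25, 0.125]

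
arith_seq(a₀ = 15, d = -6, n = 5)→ a_0 = 15 + 0*-6 = 15
a_1 = 15 + 1*-6 = 9
a_2 = 15 + 2*-6 = 3
...
= [15, 9, 3, -3, -9]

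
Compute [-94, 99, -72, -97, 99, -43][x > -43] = [99, 99]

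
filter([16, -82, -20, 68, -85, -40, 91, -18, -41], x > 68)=keep x where x > 68: 16✗, -82✗, -20✗, 68✗, -85✗, -40✗, 91✓, -18✗, -41✗
= [91]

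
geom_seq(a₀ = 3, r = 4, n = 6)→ a_0 = 3*4^0 = 3
a_1 = 3*4^1 = 12
a_2 = 3*4^2 = 48
...
= [3, 12, 48, 192, 768, 3072]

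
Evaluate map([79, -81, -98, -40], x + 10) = 79+10=89, -81+10=-71, -98+10=-88, -40+10=-30
= [89, -71, -88, -30]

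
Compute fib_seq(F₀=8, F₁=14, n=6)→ [8, 14, 22, 36, 58, 94]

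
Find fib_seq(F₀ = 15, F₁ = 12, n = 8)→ F_2 = F_1 + F_0 = 27
F_3 = F_2 + F_1 = 39
F_4 = F_3 + F_2 = 66
...
= [15, 12, 27, 39, 66, 105, 171, 276]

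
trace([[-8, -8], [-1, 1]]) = -7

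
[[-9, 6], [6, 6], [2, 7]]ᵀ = [[-9, 6, 2], [6, 6, 7]]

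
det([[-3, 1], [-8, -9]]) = 35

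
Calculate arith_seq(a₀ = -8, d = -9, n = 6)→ a_0 = -8 + 0*-9 = -8
a_1 = -8 + 1*-9 = -17
a_2 = -8 + 2*-9 = -26
...
= [-8, -17, -26, -35, -44, -53]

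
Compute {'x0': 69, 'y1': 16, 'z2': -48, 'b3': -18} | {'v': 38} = {'x0': 69, 'y1': 16, 'z2': -48, 'b3': -18, 'v': 38}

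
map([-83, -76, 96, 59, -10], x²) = (-83)²=6889, (-76)²=5776, (96)²=9216, (59)²=3481, (-10)²=100
= [6889, 5776, 9216, 3481, 100]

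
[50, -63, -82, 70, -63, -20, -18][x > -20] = [50, 70, -18]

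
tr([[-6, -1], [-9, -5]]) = -11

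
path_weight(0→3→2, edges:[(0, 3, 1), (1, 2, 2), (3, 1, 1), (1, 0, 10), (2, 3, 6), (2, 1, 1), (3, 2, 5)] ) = 6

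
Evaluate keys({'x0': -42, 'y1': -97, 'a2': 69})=['x0', 'y1', 'a2']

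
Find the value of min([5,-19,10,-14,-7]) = -19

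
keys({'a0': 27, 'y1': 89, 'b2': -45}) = ['a0', 'y1', 'b2']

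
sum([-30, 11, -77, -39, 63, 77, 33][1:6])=35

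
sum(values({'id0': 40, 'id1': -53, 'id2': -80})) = -93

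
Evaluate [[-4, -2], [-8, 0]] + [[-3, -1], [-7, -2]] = [[-7, -3], [-15, -2]]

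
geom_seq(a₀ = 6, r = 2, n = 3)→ [6, 12, 24]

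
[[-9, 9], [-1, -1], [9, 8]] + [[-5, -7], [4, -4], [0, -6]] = [[-14, 2], [3, -5], [9, 2]]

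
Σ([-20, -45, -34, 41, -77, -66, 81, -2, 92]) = (-20) + (-45) + (-34) + 41 + (-77) + (-66) + 81 + (-2) + 92
= -30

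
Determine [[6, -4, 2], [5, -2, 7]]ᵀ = [[6, 5], [-4, -2], [2, 7]]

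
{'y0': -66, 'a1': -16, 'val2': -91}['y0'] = -66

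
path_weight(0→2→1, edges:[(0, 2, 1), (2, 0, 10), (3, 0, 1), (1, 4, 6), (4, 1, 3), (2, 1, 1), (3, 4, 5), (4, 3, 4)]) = w(0→2)=1 + w(2→1)=1
= 2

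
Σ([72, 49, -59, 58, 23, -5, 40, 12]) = 72 + 49 + (-59) + 58 + 23 + (-5) + 40 + 12
= 190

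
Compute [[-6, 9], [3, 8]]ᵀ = [[-6, 3], [9, 8]]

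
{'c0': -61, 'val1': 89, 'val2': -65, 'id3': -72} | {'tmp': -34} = {'c0': -61, 'val1': 89, 'val2': -65, 'id3': -72, 'tmp': -34}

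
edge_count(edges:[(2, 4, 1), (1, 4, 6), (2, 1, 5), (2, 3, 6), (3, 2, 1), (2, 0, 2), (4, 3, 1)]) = 7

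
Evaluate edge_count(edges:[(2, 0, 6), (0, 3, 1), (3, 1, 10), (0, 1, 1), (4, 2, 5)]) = 5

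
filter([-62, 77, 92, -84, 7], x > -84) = [-62, 77, 92, 7]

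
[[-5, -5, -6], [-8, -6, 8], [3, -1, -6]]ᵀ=[[-5, -8, 3], [-5, -6, -1], [-6, 8, -6]]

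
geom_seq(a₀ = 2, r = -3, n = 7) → [2, -6, 18, -54, 162, -486, 1458]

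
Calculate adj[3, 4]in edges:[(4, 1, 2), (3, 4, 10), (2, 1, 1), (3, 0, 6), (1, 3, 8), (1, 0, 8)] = 10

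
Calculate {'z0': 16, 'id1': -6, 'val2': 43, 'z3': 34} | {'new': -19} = {'z0': 16, 'id1': -6, 'val2': 43, 'z3': 34, 'new': -19}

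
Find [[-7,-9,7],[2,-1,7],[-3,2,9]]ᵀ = [[-7, 2, -3], [-9, -1, 2], [7, 7, 9]]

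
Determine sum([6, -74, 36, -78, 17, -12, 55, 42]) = -8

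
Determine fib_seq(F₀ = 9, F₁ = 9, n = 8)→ F_2 = F_1 + F_0 = 18
F_3 = F_2 + F_1 = 27
F_4 = F_3 + F_2 = 45
...
= [9, 9, 18, 27, 45, 72, 117, 189]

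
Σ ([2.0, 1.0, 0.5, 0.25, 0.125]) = 3.875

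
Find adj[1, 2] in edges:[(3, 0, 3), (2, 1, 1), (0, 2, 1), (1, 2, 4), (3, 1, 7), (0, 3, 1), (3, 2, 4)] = 4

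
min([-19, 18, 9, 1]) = -19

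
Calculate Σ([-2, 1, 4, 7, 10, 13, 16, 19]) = (-2) + 1 + 4 + 7 + 10 + 13 + 16 + 19
= 68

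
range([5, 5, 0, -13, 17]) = 30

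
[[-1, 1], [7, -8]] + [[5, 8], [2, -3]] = [[4, 9], [9, -11]]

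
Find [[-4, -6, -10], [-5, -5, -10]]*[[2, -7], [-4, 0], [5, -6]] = C[0][0] = (-4)*(2) + (-6)*(-4) + (-10)*(5) = -34
C[0][1] = (-4)*(-7) + (-6)*(0) + (-10)*(-6) = 88
C[1][0] = (-5)*(2) + (-5)*(-4) + (-10)*(5) = -40
C[1][1] = (-5)*(-7) + (-5)*(0) + (-10)*(-6) = 95
= [[-34, 88], [-40, 95]]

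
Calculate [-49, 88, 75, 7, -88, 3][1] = 88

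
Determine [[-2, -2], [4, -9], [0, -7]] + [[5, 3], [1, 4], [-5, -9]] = [[3, 1], [5, -5], [-5, -16]]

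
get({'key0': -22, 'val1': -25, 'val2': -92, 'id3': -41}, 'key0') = -22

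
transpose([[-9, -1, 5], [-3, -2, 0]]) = [[-9, -3], [-1, -2], [5, 0]]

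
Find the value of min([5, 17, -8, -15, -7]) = -15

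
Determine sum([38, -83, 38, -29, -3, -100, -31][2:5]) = 6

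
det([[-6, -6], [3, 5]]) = (-6)*(5) - (-6)*(3)
= -12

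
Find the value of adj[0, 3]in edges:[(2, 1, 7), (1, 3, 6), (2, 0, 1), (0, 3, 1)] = 1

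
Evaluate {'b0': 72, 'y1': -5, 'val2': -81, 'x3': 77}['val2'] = -81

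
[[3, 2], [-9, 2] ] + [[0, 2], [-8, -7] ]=[[3, 4], [-17, -5]]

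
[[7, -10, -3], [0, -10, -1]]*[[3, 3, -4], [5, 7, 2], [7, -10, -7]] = [[-50, -19, -27], [-57, -60, -13]]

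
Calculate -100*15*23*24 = -828000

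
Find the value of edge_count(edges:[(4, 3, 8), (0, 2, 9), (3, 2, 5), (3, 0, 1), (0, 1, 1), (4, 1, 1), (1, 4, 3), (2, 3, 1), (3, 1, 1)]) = 9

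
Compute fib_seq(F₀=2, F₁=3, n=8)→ [2, 3, 5, 8, 13, 21, 34, 55]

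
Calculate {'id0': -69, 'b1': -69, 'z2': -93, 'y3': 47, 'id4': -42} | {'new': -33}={'id0': -69, 'b1': -69, 'z2': -93, 'y3': 47, 'id4': -42, 'new': -33}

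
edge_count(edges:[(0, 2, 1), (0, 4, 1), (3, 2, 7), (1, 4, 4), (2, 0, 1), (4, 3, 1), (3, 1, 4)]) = 7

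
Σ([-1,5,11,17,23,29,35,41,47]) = (-1) + 5 + 11 + 17 + 23 + 29 + 35 + 41 + 47
= 207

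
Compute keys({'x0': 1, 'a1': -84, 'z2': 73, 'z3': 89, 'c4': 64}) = ['x0', 'a1', 'z2', 'z3', 'c4']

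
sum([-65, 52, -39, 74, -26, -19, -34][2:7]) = -44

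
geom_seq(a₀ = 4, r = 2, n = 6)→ [4, 8, 16, 32, 64, 128]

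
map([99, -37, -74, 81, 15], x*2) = 99*2=198, -37*2=-74, -74*2=-148, 81*2=162, 15*2=30
= [198, -74, -148, 162, 30]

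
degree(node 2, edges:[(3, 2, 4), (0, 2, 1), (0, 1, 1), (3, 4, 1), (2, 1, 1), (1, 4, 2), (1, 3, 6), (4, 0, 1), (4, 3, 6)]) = 3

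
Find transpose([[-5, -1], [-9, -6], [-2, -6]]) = [[-5, -9, -2], [-1, -6, -6]]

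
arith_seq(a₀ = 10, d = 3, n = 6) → [10, 13, 16, 19, 22, 25]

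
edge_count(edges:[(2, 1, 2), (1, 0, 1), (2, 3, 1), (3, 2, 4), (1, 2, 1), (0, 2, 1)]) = 6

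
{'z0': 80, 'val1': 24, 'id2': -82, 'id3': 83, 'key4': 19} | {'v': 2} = {'z0': 80, 'val1': 24, 'id2': -82, 'id3': 83, 'key4': 19, 'v': 2}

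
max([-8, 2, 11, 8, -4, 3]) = 11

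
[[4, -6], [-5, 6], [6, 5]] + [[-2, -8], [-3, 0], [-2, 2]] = [[2, -14], [-8, 6], [4, 7]]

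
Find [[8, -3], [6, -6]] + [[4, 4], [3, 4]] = [[12, 1], [9, -2]]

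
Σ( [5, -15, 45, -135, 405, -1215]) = 5 + -15 + 45 + -135 + 405 + -1215
= -910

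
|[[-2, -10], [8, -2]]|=(-2)*(-2) - (-10)*(8)
= 84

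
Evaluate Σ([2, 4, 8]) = 2 + 4 + 8
= 14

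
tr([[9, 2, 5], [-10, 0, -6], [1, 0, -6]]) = diagonal: 9 + 0 + (-6)
= 3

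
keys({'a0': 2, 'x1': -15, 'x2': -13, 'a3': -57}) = ['a0', 'x1', 'x2', 'a3']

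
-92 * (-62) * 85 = 484840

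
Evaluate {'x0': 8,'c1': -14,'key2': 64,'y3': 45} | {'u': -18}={'x0': 8, 'c1': -14, 'key2': 64, 'y3': 45, 'u': -18}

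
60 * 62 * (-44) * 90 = -14731200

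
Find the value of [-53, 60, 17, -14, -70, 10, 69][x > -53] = [60, 17, -14, 10, 69]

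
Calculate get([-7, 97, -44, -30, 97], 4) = 97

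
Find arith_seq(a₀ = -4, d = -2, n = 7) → a_0 = -4 + 0*-2 = -4
a_1 = -4 + 1*-2 = -6
a_2 = -4 + 2*-2 = -8
...
= [-4, -6, -8, -10, -12, -14, -16]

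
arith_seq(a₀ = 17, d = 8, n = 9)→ a_0 = 17 + 0*8 = 17
a_1 = 17 + 1*8 = 25
a_2 = 17 + 2*8 = 33
...
= [17, 25, 33, 41, 49, 57, 65, 73, 81]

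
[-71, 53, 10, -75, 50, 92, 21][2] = 10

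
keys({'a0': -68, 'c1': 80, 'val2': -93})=['a0', 'c1', 'val2']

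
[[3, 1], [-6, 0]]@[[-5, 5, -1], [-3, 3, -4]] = [[-18, 18, -7], [30, -30, 6]]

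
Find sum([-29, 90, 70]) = (-29) + 90 + 70
= 131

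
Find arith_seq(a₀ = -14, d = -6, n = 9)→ [-14, -20, -26, -32, -38, -44, -50, -56, -62]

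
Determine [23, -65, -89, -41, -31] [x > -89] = keep x where x > -89: 23✓, -65✓, -89✗, -41✓, -31✓
= [23, -65, -41, -31]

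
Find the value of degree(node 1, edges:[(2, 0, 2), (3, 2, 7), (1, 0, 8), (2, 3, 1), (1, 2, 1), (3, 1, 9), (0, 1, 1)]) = incident: (1,0), (1,2), (3,1), (0,1)
= 4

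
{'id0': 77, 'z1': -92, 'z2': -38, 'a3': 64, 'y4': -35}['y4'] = -35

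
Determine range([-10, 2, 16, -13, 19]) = 32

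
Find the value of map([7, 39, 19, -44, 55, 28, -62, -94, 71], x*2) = 7*2=14, 39*2=78, 19*2=38, -44*2=-88, 55*2=110, 28*2=56, -62*2=-124, -94*2=-188, 71*2=142
= [14, 78, 38, -88, 110, 56, -124, -188, 142]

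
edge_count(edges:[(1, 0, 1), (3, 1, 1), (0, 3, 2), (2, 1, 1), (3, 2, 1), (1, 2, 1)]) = 6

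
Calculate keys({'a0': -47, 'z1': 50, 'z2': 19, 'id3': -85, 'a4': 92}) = ['a0', 'z1', 'z2', 'id3', 'a4']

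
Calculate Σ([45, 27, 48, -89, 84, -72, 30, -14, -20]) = 39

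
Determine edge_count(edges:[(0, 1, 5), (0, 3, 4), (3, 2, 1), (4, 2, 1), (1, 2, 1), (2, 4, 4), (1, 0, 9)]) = 7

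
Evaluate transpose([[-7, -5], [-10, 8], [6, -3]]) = [[-7, -10, 6], [-5, 8, -3]]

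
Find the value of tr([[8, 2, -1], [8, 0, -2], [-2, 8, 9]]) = diagonal: 8 + 0 + 9
= 17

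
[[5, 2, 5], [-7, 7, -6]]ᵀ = [[5, -7], [2, 7], [5, -6]]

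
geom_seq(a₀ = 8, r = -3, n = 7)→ [8, -24, 72, -216, 648, -1944, 5832]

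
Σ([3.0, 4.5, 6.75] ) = 14.25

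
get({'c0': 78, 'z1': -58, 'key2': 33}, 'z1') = -58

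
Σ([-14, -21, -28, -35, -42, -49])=-189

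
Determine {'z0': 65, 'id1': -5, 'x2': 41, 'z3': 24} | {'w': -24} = {'z0': 65, 'id1': -5, 'x2': 41, 'z3': 24, 'w': -24}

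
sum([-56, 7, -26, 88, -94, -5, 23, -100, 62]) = -101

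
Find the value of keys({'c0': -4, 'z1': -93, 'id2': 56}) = ['c0', 'z1', 'id2']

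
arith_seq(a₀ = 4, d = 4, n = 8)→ [4, 8, 12, 16, 20, 24, 28, 32]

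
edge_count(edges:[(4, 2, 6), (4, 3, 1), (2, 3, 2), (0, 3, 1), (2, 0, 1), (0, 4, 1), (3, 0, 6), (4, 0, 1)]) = 8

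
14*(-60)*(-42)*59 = 2081520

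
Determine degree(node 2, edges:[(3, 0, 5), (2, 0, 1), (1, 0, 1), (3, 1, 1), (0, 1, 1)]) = 1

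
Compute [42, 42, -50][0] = 42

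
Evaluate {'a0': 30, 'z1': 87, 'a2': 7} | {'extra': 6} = {'a0': 30, 'z1': 87, 'a2': 7, 'extra': 6}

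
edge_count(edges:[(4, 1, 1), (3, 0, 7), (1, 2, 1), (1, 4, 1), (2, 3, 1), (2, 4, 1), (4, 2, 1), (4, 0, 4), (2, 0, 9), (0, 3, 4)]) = 10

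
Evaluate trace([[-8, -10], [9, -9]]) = -17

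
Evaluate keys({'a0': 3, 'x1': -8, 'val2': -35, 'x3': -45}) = ['a0', 'x1', 'val2', 'x3']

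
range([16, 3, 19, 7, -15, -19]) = 38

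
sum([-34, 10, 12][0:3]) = slice → [-34, 10, 12]
(-34) + 10 + 12
= -12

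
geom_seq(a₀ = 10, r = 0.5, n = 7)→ [10.0, 5.0, 2.5, 1.25, 0.625, 0.3125, 0.15625]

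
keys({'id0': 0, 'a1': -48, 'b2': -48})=['id0', 'a1', 'b2']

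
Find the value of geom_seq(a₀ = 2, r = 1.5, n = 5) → a_0 = 2*1.5^0 = 2.0
a_1 = 2*1.5^1 = 3.0
a_2 = 2*1.5^2 = 4.5
...
= [2.0, 3.0, 4.5, 6.75, 10.125]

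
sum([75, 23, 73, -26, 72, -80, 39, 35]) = 211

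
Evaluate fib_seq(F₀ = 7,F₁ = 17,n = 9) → F_2 = F_1 + F_0 = 24
F_3 = F_2 + F_1 = 41
F_4 = F_3 + F_2 = 65
...
= [7, 17, 24, 41, 65, 106, 171, 277, 448]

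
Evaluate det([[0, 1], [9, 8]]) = -9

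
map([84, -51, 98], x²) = [7056, 2601, 9604]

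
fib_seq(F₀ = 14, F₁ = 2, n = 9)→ F_2 = F_1 + F_0 = 16
F_3 = F_2 + F_1 = 18
F_4 = F_3 + F_2 = 34
...
= [14, 2, 16, 18, 34, 52, 86, 138, 224]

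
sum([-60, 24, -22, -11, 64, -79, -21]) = -105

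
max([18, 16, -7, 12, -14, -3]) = 18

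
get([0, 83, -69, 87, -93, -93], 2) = -69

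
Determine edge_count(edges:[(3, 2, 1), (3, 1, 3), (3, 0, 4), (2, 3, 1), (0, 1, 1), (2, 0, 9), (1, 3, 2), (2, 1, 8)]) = 8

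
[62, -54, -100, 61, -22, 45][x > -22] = keep x where x > -22: 62✓, -54✗, -100✗, 61✓, -22✗, 45✓
= [62, 61, 45]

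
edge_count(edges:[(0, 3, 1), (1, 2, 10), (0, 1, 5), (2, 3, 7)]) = 4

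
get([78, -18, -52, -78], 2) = -52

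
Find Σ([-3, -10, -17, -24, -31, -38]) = -123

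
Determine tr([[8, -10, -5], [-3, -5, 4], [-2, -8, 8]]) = diagonal: 8 + (-5) + 8
= 11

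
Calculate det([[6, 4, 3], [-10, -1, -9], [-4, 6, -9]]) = (1)*(6)*det([[-1, -9], [6, -9]]) + (-1)*(4)*det([[-10, -9], [-4, -9]]) + (1)*(3)*det([[-10, -1], [-4, 6]])
= 378 + -216 + -192
= -30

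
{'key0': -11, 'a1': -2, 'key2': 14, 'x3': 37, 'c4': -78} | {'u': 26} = {'key0': -11, 'a1': -2, 'key2': 14, 'x3': 37, 'c4': -78, 'u': 26}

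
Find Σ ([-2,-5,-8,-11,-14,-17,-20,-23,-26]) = -126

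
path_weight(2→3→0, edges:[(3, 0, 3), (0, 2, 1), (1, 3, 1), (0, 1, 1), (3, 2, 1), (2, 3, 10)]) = 13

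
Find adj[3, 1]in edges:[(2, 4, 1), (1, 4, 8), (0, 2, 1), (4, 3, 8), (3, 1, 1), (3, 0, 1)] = 1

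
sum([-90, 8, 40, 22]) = (-90) + 8 + 40 + 22
= -20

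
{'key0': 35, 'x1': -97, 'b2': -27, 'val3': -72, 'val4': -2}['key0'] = 35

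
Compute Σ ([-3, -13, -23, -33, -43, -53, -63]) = (-3) + (-13) + (-23) + (-33) + (-43) + (-53) + (-63)
= -231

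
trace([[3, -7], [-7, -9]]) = -6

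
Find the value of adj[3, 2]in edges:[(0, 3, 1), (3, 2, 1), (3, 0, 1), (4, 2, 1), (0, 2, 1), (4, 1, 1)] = 1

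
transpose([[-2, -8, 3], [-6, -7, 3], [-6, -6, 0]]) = [[-2, -6, -6], [-8, -7, -6], [3, 3, 0]]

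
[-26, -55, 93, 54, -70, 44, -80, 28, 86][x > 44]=keep x where x > 44: -26✗, -55✗, 93✓, 54✓, -70✗, 44✗, -80✗, 28✗, 86✓
= [93, 54, 86]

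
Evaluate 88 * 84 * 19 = 140448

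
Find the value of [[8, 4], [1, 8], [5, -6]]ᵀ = [[8, 1, 5], [4, 8, -6]]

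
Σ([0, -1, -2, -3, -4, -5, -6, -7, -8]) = 0 + (-1) + (-2) + (-3) + (-4) + (-5) + (-6) + (-7) + (-8)
= -36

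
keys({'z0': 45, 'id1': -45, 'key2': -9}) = ['z0', 'id1', 'key2']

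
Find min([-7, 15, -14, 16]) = -14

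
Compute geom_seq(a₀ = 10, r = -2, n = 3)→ a_0 = 10*(-2)^0 = 10
a_1 = 10*(-2)^1 = -20
a_2 = 10*(-2)^2 = 40
= [10, -20, 40]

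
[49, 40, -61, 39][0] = 49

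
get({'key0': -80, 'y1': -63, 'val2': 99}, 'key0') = -80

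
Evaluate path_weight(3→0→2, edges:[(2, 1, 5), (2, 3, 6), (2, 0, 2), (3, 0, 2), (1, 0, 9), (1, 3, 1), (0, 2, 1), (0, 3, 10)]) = w(3→0)=2 + w(0→2)=1
= 3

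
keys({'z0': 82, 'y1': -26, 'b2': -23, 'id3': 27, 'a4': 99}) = ['z0', 'y1', 'b2', 'id3', 'a4']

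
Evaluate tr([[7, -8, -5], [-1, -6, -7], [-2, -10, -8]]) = diagonal: 7 + (-6) + (-8)
= -7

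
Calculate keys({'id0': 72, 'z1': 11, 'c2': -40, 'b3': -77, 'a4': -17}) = ['id0', 'z1', 'c2', 'b3', 'a4']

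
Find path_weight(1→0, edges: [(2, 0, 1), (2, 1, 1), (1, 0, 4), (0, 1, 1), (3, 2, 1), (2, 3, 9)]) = 4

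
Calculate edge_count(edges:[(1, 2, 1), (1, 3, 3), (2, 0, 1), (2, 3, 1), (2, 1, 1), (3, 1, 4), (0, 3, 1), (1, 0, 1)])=8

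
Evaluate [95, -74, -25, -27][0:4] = [95, -74, -25, -27]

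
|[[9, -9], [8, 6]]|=(9)*(6) - (-9)*(8)
= 126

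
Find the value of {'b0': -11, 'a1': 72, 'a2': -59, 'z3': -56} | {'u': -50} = {'b0': -11, 'a1': 72, 'a2': -59, 'z3': -56, 'u': -50}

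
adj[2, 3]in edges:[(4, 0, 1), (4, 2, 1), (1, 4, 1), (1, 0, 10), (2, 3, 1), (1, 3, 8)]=1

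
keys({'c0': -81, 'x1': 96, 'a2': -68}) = ['c0', 'x1', 'a2']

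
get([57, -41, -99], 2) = -99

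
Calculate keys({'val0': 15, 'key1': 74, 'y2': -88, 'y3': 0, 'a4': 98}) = ['val0', 'key1', 'y2', 'y3', 'a4']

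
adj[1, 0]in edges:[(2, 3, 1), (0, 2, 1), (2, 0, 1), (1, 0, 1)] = 1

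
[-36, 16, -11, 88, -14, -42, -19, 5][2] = -11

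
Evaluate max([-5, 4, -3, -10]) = 4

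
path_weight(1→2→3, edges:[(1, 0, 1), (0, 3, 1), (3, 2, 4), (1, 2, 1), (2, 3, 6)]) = 7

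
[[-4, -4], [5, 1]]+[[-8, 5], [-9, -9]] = [[-12, 1], [-4, -8]]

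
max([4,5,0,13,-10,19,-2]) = 19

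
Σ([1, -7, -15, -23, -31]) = 1 + (-7) + (-15) + (-23) + (-31)
= -75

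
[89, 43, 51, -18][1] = 43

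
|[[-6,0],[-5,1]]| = -6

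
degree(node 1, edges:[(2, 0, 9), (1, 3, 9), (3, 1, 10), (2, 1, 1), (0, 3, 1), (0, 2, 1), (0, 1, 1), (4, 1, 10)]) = incident: (1,3), (3,1), (2,1), (0,1), (4,1)
= 5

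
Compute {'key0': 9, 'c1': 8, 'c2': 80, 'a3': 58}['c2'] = 80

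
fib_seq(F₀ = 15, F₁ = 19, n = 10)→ F_2 = F_1 + F_0 = 34
F_3 = F_2 + F_1 = 53
F_4 = F_3 + F_2 = 87
...
= [15, 19, 34, 53, 87, 140, 227, 367, 594, 961]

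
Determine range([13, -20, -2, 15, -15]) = 35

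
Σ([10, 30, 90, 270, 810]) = 10 + 30 + 90 + 270 + 810
= 1210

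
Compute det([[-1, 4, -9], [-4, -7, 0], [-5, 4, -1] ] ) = (1)*(-1)*det([[-7, 0], [4, -1]]) + (-1)*(4)*det([[-4, 0], [-5, -1]]) + (1)*(-9)*det([[-4, -7], [-5, 4]])
= -7 + -16 + 459
= 436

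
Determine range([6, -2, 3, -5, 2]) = 11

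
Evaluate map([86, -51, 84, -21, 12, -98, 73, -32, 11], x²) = [7396, 2601, 7056, 441, 144, 9604, 5329, 1024, 121]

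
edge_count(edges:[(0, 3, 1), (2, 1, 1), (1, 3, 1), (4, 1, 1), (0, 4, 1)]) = 5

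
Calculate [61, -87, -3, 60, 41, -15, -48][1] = -87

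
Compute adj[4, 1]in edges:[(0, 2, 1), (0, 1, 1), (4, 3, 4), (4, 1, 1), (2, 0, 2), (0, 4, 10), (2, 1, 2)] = 1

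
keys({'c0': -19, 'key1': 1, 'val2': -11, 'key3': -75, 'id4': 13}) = ['c0', 'key1', 'val2', 'key3', 'id4']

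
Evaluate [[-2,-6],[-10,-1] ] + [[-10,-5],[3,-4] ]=[[-12, -11], [-7, -5]]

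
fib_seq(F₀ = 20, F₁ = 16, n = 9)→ [20, 16, 36, 52, 88, 140, 228, 368, 596]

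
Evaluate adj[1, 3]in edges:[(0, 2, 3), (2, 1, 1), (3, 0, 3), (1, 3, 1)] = 1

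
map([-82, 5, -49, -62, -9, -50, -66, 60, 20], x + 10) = [-72, 15, -39, -52, 1, -40, -56, 70, 30]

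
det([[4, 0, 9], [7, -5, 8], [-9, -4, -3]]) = (1)*(4)*det([[-5, 8], [-4, -3]]) + (-1)*(0)*det([[7, 8], [-9, -3]]) + (1)*(9)*det([[7, -5], [-9, -4]])
= 188 + 0 + -657
= -469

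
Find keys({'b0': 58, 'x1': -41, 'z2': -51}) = ['b0', 'x1', 'z2']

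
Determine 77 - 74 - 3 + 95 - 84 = 11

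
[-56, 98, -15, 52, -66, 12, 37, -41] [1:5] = [98, -15, 52, -66]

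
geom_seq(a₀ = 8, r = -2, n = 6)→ [8, -16, 32, -64, 128, -256]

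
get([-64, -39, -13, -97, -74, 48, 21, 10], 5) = 48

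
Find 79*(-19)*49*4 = -294196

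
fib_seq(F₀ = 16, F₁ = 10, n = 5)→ [16, 10, 26, 36, 62]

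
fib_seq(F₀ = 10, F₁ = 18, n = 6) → [10, 18, 28, 46, 74, 120]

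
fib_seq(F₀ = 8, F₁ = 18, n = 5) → [8, 18, 26, 44, 70]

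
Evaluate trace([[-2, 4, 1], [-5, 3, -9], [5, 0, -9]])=diagonal: (-2) + 3 + (-9)
= -8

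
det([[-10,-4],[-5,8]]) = -100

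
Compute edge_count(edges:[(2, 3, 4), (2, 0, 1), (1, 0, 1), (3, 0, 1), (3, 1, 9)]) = 5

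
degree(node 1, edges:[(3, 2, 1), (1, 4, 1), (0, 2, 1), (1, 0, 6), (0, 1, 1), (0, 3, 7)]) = incident: (1,4), (1,0), (0,1)
= 3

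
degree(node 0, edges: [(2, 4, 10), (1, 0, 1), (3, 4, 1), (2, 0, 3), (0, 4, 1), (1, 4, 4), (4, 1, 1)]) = incident: (1,0), (2,0), (0,4)
= 3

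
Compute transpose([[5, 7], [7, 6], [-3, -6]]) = [[5, 7, -3], [7, 6, -6]]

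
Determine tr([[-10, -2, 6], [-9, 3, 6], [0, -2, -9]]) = diagonal: (-10) + 3 + (-9)
= -16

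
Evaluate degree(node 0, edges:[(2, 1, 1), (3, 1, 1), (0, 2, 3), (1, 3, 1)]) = incident: (0,2)
= 1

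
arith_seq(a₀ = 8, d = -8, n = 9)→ [8, 0, -8, -16, -24, -32, -40, -48, -56]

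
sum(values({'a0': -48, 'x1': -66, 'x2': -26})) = (-48) + (-66) + (-26)
= -140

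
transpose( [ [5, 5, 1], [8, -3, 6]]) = [[5, 8], [5, -3], [1, 6]]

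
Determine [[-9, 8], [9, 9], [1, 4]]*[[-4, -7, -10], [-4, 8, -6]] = C[0][0] = (-9)*(-4) + (8)*(-4) = 4
C[0][1] = (-9)*(-7) + (8)*(8) = 127
C[0][2] = (-9)*(-10) + (8)*(-6) = 42
C[1][0] = (9)*(-4) + (9)*(-4) = -72
C[1][1] = (9)*(-7) + (9)*(8) = 9
C[1][2] = (9)*(-10) + (9)*(-6) = -144
... (3 more cells)
= [[4, 127, 42], [-72, 9, -144], [-20, 25, -34]]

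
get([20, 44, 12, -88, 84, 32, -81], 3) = -88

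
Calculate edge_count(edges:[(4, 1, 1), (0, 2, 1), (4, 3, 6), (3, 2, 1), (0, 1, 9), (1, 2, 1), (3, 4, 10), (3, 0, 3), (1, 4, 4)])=9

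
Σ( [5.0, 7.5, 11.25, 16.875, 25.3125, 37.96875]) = 5.0 + 7.5 + 11.25 + 16.875 + 25.3125 + 37.96875
= 103.90625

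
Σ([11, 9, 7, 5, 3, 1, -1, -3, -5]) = 27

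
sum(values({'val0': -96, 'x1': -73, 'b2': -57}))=(-96) + (-73) + (-57)
= -226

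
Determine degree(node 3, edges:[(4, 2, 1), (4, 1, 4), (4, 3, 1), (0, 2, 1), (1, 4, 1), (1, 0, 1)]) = incident: (4,3)
= 1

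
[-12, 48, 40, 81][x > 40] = [48, 81]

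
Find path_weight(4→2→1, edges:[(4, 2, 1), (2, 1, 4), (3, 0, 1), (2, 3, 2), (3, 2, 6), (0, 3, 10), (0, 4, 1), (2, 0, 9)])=w(4→2)=1 + w(2→1)=4
= 5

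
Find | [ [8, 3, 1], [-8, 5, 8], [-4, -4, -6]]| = (1)*(8)*det([[5, 8], [-4, -6]]) + (-1)*(3)*det([[-8, 8], [-4, -6]]) + (1)*(1)*det([[-8, 5], [-4, -4]])
= 16 + -240 + 52
= -172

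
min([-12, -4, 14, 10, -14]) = -14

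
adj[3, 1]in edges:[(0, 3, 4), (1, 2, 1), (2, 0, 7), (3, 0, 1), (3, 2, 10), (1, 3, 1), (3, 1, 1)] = 1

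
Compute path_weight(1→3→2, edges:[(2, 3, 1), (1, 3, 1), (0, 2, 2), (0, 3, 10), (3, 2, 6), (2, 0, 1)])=7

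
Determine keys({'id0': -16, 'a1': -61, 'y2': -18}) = ['id0', 'a1', 'y2']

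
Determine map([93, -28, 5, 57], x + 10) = [103, -18, 15, 67]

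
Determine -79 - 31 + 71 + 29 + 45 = 35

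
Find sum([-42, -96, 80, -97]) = -155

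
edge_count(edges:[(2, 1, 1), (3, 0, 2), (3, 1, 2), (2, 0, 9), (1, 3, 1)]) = 5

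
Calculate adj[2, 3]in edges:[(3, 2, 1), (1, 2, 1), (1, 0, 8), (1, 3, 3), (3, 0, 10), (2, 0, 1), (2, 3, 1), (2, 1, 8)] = 1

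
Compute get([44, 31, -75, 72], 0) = 44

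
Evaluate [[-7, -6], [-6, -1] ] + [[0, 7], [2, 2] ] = [[-7, 1], [-4, 1]]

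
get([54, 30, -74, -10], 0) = 54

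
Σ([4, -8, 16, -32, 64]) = 4 + -8 + 16 + -32 + 64
= 44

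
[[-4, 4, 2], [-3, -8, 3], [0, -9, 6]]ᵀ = [[-4, -3, 0], [4, -8, -9], [2, 3, 6]]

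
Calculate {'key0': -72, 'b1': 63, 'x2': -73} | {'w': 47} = {'key0': -72, 'b1': 63, 'x2': -73, 'w': 47}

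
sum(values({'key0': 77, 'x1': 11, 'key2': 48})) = 136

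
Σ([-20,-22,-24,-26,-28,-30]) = (-20) + (-22) + (-24) + (-26) + (-28) + (-30)
= -150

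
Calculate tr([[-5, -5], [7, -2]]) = diagonal: (-5) + (-2)
= -7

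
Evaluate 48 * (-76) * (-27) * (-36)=-3545856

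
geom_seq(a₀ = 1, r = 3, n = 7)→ [1, 3, 9, 27, 81, 243, 729]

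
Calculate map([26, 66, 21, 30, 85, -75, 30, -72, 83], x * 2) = 26*2=52, 66*2=132, 21*2=42, 30*2=60, 85*2=170, -75*2=-150, 30*2=60, -72*2=-144, 83*2=166
= [52, 132, 42, 60, 170, -150, 60, -144, 166]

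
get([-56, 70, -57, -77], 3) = -77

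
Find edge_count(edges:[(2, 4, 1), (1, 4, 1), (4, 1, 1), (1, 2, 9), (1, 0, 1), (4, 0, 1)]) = 6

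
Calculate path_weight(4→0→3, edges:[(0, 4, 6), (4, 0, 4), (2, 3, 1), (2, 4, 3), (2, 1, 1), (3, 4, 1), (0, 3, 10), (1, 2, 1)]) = 14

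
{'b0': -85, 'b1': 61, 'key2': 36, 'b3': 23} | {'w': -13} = {'b0': -85, 'b1': 61, 'key2': 36, 'b3': 23, 'w': -13}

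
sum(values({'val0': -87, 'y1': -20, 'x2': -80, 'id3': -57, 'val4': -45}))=-289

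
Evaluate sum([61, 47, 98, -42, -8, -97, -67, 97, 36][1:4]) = slice → [47, 98, -42]
47 + 98 + (-42)
= 103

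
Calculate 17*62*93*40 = 3920880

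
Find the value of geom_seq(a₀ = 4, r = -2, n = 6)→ [4, -8, 16, -32, 64, -128]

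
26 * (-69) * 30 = -53820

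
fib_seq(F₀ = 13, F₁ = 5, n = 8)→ [13, 5, 18, 23, 41, 64, 105, 169]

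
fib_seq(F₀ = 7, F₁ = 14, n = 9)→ [7, 14, 21, 35, 56, 91, 147, 238, 385]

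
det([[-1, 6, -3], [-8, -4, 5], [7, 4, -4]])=34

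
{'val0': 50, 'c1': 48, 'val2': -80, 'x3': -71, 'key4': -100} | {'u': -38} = {'val0': 50, 'c1': 48, 'val2': -80, 'x3': -71, 'key4': -100, 'u': -38}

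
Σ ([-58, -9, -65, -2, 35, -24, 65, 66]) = (-58) + (-9) + (-65) + (-2) + 35 + (-24) + 65 + 66
= 8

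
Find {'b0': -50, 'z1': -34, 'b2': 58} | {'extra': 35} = {'b0': -50, 'z1': -34, 'b2': 58, 'extra': 35}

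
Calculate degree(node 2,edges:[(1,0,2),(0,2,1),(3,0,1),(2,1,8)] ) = 2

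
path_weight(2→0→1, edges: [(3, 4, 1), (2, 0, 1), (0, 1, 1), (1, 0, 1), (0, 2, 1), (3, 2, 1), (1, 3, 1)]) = 2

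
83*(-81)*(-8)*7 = 376488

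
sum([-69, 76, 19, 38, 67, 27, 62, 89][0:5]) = 131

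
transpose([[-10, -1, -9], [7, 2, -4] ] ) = [[-10, 7], [-1, 2], [-9, -4]]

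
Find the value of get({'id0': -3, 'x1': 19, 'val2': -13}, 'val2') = -13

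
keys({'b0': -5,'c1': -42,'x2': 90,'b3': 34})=['b0', 'c1', 'x2', 'b3']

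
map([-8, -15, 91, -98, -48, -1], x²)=(-8)²=64, (-15)²=225, (91)²=8281, (-98)²=9604, (-48)²=2304, (-1)²=1
= [64, 225, 8281, 9604, 2304, 1]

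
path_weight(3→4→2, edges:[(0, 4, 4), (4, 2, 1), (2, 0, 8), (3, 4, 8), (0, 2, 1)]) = w(3→4)=8 + w(4→2)=1
= 9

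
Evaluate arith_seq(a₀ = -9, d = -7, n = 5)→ [-9, -16, -23, -30, -37]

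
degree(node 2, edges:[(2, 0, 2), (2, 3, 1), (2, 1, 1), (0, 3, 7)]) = incident: (2,0), (2,3), (2,1)
= 3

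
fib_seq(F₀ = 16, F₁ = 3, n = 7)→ [16, 3, 19, 22, 41, 63, 104]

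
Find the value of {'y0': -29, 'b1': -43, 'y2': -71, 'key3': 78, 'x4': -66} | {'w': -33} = {'y0': -29, 'b1': -43, 'y2': -71, 'key3': 78, 'x4': -66, 'w': -33}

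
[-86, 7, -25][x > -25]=keep x where x > -25: -86✗, 7✓, -25✗
= [7]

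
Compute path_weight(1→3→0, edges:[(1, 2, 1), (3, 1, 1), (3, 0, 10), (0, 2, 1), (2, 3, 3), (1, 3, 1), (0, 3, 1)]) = 11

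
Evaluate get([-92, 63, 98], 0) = -92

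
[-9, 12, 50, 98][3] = 98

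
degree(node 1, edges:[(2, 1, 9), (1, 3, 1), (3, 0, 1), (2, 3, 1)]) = incident: (2,1), (1,3)
= 2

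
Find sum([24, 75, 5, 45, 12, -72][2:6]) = slice → [5, 45, 12, -72]
5 + 45 + 12 + (-72)
= -10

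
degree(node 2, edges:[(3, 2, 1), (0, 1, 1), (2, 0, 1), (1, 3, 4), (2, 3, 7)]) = 3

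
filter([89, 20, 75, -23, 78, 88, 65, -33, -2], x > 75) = [89, 78, 88]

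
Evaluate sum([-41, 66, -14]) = 11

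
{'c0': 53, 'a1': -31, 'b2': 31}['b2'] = 31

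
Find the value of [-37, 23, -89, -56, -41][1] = 23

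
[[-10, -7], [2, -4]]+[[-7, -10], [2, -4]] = [[-17, -17], [4, -8]]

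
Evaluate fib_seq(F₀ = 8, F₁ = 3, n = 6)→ [8, 3, 11, 14, 25, 39]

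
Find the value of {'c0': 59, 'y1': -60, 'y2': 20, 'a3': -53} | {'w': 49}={'c0': 59, 'y1': -60, 'y2': 20, 'a3': -53, 'w': 49}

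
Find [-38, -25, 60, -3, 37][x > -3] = keep x where x > -3: -38✗, -25✗, 60✓, -3✗, 37✓
= [60, 37]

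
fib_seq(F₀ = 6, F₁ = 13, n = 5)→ F_2 = F_1 + F_0 = 19
F_3 = F_2 + F_1 = 32
F_4 = F_3 + F_2 = 51
= [6, 13, 19, 32, 51]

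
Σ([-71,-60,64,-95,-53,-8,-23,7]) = -239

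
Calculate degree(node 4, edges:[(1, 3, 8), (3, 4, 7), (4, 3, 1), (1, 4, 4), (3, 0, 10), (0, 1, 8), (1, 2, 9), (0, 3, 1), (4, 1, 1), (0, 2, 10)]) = 4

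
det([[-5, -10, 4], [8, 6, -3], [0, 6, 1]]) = (1)*(-5)*det([[6, -3], [6, 1]]) + (-1)*(-10)*det([[8, -3], [0, 1]]) + (1)*(4)*det([[8, 6], [0, 6]])
= -120 + 80 + 192
= 152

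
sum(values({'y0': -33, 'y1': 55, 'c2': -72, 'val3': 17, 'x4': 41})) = (-33) + 55 + (-72) + 17 + 41
= 8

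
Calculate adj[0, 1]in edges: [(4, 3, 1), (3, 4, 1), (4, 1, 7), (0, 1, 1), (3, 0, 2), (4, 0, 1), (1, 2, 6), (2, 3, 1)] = 1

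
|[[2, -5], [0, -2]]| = -4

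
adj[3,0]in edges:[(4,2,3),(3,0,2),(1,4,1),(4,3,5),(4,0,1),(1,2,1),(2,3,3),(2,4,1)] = 2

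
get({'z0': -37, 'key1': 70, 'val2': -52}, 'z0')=-37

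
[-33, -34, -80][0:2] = [-33, -34]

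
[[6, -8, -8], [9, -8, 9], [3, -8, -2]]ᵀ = [[6, 9, 3], [-8, -8, -8], [-8, 9, -2]]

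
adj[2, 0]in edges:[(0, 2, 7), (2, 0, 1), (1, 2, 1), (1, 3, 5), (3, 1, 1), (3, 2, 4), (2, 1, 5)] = 1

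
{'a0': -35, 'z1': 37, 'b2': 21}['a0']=-35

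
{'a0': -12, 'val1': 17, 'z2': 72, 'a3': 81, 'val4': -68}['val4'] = -68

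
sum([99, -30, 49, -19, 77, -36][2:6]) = slice → [49, -19, 77, -36]
49 + (-19) + 77 + (-36)
= 71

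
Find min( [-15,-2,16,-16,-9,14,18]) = -16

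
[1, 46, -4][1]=46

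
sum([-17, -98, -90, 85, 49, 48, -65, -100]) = -188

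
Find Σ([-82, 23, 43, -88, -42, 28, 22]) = -96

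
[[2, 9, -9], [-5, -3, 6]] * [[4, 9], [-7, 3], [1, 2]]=C[0][0] = (2)*(4) + (9)*(-7) + (-9)*(1) = -64
C[0][1] = (2)*(9) + (9)*(3) + (-9)*(2) = 27
C[1][0] = (-5)*(4) + (-3)*(-7) + (6)*(1) = 7
C[1][1] = (-5)*(9) + (-3)*(3) + (6)*(2) = -42
= [[-64, 27], [7, -42]]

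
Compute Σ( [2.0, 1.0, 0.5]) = 3.5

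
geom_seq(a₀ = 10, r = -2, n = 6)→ [10, -20, 40, -80, 160, -320]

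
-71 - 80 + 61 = -90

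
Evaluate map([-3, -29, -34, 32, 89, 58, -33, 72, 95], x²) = [9, 841, 1156, 1024, 7921, 3364, 1089, 5184, 9025]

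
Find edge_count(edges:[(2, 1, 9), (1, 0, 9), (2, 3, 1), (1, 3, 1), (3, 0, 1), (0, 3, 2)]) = 6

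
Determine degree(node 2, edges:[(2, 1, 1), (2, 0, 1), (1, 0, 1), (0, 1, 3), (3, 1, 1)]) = incident: (2,1), (2,0)
= 2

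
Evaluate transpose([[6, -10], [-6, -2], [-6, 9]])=[[6, -6, -6], [-10, -2, 9]]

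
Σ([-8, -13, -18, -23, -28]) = (-8) + (-13) + (-18) + (-23) + (-28)
= -90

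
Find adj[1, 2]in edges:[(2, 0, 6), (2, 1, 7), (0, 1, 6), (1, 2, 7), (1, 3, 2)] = 7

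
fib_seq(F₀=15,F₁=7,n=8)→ [15, 7, 22, 29, 51, 80, 131, 211]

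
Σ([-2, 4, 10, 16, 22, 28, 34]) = 112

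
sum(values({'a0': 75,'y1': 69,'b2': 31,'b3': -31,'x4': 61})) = 205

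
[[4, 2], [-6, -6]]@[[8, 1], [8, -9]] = C[0][0] = (4)*(8) + (2)*(8) = 48
C[0][1] = (4)*(1) + (2)*(-9) = -14
C[1][0] = (-6)*(8) + (-6)*(8) = -96
C[1][1] = (-6)*(1) + (-6)*(-9) = 48
= [[48, -14], [-96, 48]]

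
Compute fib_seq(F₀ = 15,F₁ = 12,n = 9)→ [15, 12, 27, 39, 66, 105, 171, 276, 447]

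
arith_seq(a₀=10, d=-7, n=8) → a_0 = 10 + 0*-7 = 10
a_1 = 10 + 1*-7 = 3
a_2 = 10 + 2*-7 = -4
...
= [10, 3, -4, -11, -18, -25, -32, -39]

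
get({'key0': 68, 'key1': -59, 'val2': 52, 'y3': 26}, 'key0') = 68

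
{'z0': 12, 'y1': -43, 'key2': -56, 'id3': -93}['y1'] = -43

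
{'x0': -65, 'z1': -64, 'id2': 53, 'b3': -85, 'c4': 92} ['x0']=-65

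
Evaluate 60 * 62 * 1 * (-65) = -241800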